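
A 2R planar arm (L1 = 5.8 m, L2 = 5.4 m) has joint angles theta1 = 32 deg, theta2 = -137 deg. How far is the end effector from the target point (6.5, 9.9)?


End effector via forward kinematics:
x = L1*cos(t1) + L2*cos(t1+t2) = 3.5211
y = L1*sin(t1) + L2*sin(t1+t2) = -2.1425
Distance to target:
d = sqrt((6.5 - 3.5211)^2 + (9.9 - -2.1425)^2)
= sqrt(8.8741 + 145.021)
= 12.4054 m


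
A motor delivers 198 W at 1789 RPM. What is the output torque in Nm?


omega = 1789 * 2*pi/60 = 187.3436 rad/s
tau = P / omega = 198 / 187.3436
= 1.0569 Nm


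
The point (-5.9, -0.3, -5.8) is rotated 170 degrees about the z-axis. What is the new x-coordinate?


Rotation about z-axis: x' = x*cos(theta) - y*sin(theta)
= -5.9 * -0.9848 - -0.3 * 0.1736
= 5.8625


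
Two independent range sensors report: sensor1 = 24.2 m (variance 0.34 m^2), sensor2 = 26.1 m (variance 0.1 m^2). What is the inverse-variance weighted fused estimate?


w1 = (1/var1) / (1/var1 + 1/var2)
   = 2.9412 / (2.9412 + 10.0) = 0.2273
w2 = 1 - w1 = 0.7727
fused = w1*s1 + w2*s2 = 5.5 + 20.1682
= 25.6682 m


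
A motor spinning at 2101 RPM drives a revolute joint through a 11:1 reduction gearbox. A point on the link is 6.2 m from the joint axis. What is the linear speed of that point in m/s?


omega_motor = 2101 * 2*pi/60 = 220.0162 rad/s
omega_joint = omega_motor / 11 = 20.0015 rad/s
v = omega_joint * r = 20.0015 * 6.2
= 124.0091 m/s


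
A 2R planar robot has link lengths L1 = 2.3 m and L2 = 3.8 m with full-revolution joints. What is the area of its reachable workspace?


r_max = L1 + L2 = 6.1 m
r_min = |L1 - L2| = 1.5 m
Area = pi*(r_max^2 - r_min^2)
= pi*(37.21 - 2.25)
= pi * 34.96
= 109.8301 m^2


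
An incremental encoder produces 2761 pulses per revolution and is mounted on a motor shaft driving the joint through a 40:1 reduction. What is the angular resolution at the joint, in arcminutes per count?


counts per rev = 2761
effective counts at joint = 2761 * 40 = 110440
resolution = 360*60 / 110440
= 0.1956 arcmin/count


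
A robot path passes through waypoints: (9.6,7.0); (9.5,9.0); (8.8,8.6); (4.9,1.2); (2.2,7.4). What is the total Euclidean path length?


Segment lengths:
  seg1 = sqrt((-0.1)^2 + (2.0)^2) = 2.0025
  seg2 = sqrt((-0.7)^2 + (-0.4)^2) = 0.8062
  seg3 = sqrt((-3.9)^2 + (-7.4)^2) = 8.3648
  seg4 = sqrt((-2.7)^2 + (6.2)^2) = 6.7624
Total = 17.9359


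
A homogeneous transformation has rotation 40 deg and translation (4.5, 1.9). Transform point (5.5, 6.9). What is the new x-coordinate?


x' = cos(theta)*px - sin(theta)*py + tx
= 0.766*5.5 - 0.6428*6.9 + 4.5
= 4.278


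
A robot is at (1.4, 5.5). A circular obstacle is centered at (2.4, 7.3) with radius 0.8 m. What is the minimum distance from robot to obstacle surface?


center_dist = sqrt((1.4-2.4)^2 + (5.5-7.3)^2)
= sqrt(1.0 + 3.24)
= 2.0591
min_dist = center_dist - radius = 2.0591 - 0.8 = 1.2591 m


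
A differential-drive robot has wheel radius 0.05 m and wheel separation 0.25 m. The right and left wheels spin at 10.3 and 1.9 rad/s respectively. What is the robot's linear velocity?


vR = r*wR = 0.05*10.3 = 0.515 m/s
vL = r*wL = 0.05*1.9 = 0.095 m/s
v = (vR+vL)/2 = 0.305 m/s
omega = (vR-vL)/L = 1.68 rad/s
linear velocity = 0.305 m/s


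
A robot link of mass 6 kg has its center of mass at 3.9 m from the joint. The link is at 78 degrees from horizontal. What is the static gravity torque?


tau = m*g*L*cos(angle)
= 6 * 9.81 * 3.9 * cos(78 deg)
= 6 * 9.81 * 3.9 * 0.2079
= 47.727 Nm


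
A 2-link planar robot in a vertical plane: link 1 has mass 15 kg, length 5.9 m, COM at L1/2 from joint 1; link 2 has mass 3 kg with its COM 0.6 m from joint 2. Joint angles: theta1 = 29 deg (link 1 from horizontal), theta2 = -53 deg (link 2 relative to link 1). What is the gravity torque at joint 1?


Horizontal distance from joint 1 to link-1 COM:
  x_c1 = (L1/2)*cos(t1) = 2.95 * 0.8746 = 2.5801 m
Horizontal distance from joint 1 to link-2 COM:
  x_c2 = L1*cos(t1) + Lc2*cos(t1+t2)
       = 5.9*0.8746 + 0.6*0.9135 = 5.7084 m
tau1 = m1*g*x_c1 + m2*g*x_c2
     = 15*9.81*2.5801 + 3*9.81*5.7084
     = 379.6659 + 167.9977
     = 547.6636 Nm


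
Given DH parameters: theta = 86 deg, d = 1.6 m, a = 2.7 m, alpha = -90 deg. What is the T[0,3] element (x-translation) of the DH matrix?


T[0,3] = a * cos(theta)
= 2.7 * cos(86 deg)
= 2.7 * 0.0698
= 0.1883


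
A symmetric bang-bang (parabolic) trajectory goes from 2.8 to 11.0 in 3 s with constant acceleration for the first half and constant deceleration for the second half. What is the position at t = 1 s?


Symmetric rest-to-rest: each phase covers (pf-p0)/2 in time T/2. 0.5*a*(T/2)^2 = (pf-p0)/2 => a = 4*(pf-p0)/T^2
a = 4*(11.0-2.8)/3^2 = 3.6444
t = 1 is in the acceleration phase (t <= T/2).
p = p0 + 0.5*a*t^2 = 2.8 + 0.5*3.6444*1^2
= 4.6222


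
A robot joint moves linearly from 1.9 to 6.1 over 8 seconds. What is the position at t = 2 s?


s = t/T = 2/8 = 0.25
p(t) = p0 + (pf-p0)*s
= 1.9 + (6.1 - 1.9) * 0.25
= 2.95


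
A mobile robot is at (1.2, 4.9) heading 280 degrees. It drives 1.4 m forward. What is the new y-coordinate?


y_new = y0 + d*sin(theta)
= 4.9 + 1.4*sin(280)
= 4.9 + -1.3787
= 3.5213


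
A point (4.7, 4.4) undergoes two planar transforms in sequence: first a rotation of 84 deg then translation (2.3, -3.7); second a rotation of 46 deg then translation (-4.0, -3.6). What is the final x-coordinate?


After transform 1:
x1 = cos(84)*4.7 - sin(84)*4.4 + 2.3 = -1.5846
y1 = sin(84)*4.7 + cos(84)*4.4 + -3.7 = 1.4342
After transform 2:
x2 = cos(46)*-1.5846 - sin(46)*1.4342 + -4.0
= -6.1324


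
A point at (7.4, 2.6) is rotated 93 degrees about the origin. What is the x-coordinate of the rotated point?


x' = x*cos(theta) - y*sin(theta)
cos(93 deg) = -0.0523, sin(93 deg) = 0.9986
x' = 7.4 * -0.0523 - 2.6 * 0.9986
= -0.3873 - 2.5964
= -2.9837


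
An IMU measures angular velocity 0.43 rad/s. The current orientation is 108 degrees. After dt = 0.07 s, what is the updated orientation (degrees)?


delta_theta = w * dt = 0.43 * 0.07 = 0.0301 rad
= 1.7246 deg
theta_new = 108 + 1.7246 = 109.7246 deg


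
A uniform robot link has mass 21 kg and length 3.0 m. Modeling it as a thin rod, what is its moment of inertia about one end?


I = (1/3) * m * L^2
= (1/3) * 21 * 3.0^2
= 0.333333 * 21 * 9.0
= 63.0 kg*m^2


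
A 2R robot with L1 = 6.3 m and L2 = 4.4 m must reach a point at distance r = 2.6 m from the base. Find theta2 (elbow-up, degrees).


cos(theta2) = (r^2 - L1^2 - L2^2) / (2*L1*L2)
cos(theta2) = (6.76 - 39.69 - 19.36) / 55.44
cos(theta2) = -0.943182
theta2 = 160.593 degrees


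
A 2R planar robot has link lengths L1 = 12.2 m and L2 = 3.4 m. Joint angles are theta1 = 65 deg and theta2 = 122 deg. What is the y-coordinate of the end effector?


Convert angles to radians: theta1 = 1.1345, theta2 = 2.1293
y = L1*sin(theta1) + L2*sin(theta1+theta2)
y = 11.057 + -0.4144
y = 10.6426


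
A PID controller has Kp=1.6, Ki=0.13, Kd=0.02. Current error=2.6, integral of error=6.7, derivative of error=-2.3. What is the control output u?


u = Kp*e + Ki*int(e) + Kd*de/dt
= 1.6*2.6 + 0.13*6.7 + 0.02*(-2.3)
= 4.16 + 0.871 + -0.046
= 4.985


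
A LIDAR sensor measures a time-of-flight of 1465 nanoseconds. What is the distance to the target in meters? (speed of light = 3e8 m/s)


tof = 1465 ns = 1.465e-06 s
dist = c * tof / 2
= 3e8 * 1.465e-06 / 2
= 219.75 m


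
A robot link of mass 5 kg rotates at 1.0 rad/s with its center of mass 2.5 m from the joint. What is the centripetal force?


F = m * omega^2 * r
= 5 * 1.0^2 * 2.5
= 5 * 1.0 * 2.5
= 12.5 N


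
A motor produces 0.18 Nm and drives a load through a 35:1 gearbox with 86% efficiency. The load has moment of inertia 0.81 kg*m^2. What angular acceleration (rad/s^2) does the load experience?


tau_out = tau_motor * N * eta
= 0.18 * 35 * 0.86 = 5.418 Nm
alpha = tau_out / I = 5.418 / 0.81
= 6.6889 rad/s^2


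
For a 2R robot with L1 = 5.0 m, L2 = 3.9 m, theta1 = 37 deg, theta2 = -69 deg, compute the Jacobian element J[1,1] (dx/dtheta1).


J[1,1] = -L1*sin(t1) - L2*sin(t1+t2)
= -5.0*sin(37) - 3.9*sin(-32)
= -0.9424


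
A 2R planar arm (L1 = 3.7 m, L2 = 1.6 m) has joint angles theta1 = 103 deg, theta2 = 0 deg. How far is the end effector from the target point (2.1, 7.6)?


End effector via forward kinematics:
x = L1*cos(t1) + L2*cos(t1+t2) = -1.1922
y = L1*sin(t1) + L2*sin(t1+t2) = 5.1642
Distance to target:
d = sqrt((2.1 - -1.1922)^2 + (7.6 - 5.1642)^2)
= sqrt(10.8388 + 5.9333)
= 4.0954 m


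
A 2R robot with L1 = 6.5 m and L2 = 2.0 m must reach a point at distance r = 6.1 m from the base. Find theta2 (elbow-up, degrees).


cos(theta2) = (r^2 - L1^2 - L2^2) / (2*L1*L2)
cos(theta2) = (37.21 - 42.25 - 4.0) / 26.0
cos(theta2) = -0.347692
theta2 = 110.3462 degrees


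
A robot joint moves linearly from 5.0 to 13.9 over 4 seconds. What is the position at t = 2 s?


s = t/T = 2/4 = 0.5
p(t) = p0 + (pf-p0)*s
= 5.0 + (13.9 - 5.0) * 0.5
= 9.45


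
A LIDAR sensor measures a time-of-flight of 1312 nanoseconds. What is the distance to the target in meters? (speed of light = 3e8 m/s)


tof = 1312 ns = 1.312e-06 s
dist = c * tof / 2
= 3e8 * 1.312e-06 / 2
= 196.8 m


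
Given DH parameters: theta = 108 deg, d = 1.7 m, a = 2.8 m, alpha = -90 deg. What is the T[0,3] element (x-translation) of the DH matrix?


T[0,3] = a * cos(theta)
= 2.8 * cos(108 deg)
= 2.8 * -0.309
= -0.8652


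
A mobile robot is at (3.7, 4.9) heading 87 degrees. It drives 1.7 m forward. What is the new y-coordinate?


y_new = y0 + d*sin(theta)
= 4.9 + 1.7*sin(87)
= 4.9 + 1.6977
= 6.5977


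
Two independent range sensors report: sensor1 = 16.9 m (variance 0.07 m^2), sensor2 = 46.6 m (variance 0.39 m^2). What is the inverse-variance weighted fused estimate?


w1 = (1/var1) / (1/var1 + 1/var2)
   = 14.2857 / (14.2857 + 2.5641) = 0.8478
w2 = 1 - w1 = 0.1522
fused = w1*s1 + w2*s2 = 14.3283 + 7.0913
= 21.4196 m


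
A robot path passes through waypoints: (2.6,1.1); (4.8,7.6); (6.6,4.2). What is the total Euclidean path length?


Segment lengths:
  seg1 = sqrt((2.2)^2 + (6.5)^2) = 6.8622
  seg2 = sqrt((1.8)^2 + (-3.4)^2) = 3.8471
Total = 10.7093


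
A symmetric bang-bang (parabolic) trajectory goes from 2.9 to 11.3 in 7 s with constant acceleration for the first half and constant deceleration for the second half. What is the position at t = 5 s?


Symmetric rest-to-rest: each phase covers (pf-p0)/2 in time T/2. 0.5*a*(T/2)^2 = (pf-p0)/2 => a = 4*(pf-p0)/T^2
a = 4*(11.3-2.9)/7^2 = 0.6857
t = 5 is in the deceleration phase (t > T/2).
p = pf - 0.5*a*(T-t)^2 = 11.3 - 0.5*0.6857*2^2
= 9.9286


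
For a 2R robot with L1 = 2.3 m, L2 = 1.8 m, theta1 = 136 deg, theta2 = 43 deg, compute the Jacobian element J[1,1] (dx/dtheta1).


J[1,1] = -L1*sin(t1) - L2*sin(t1+t2)
= -2.3*sin(136) - 1.8*sin(179)
= -1.6291


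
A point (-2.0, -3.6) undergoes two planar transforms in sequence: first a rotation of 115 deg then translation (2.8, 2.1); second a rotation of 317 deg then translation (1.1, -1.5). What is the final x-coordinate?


After transform 1:
x1 = cos(115)*-2.0 - sin(115)*-3.6 + 2.8 = 6.9079
y1 = sin(115)*-2.0 + cos(115)*-3.6 + 2.1 = 1.8088
After transform 2:
x2 = cos(317)*6.9079 - sin(317)*1.8088 + 1.1
= 7.3858


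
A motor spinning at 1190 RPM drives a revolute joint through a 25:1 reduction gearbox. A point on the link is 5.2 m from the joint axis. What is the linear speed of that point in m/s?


omega_motor = 1190 * 2*pi/60 = 124.6165 rad/s
omega_joint = omega_motor / 25 = 4.9847 rad/s
v = omega_joint * r = 4.9847 * 5.2
= 25.9202 m/s


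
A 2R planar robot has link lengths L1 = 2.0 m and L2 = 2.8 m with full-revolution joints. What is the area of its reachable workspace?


r_max = L1 + L2 = 4.8 m
r_min = |L1 - L2| = 0.8 m
Area = pi*(r_max^2 - r_min^2)
= pi*(23.04 - 0.64)
= pi * 22.4
= 70.3717 m^2


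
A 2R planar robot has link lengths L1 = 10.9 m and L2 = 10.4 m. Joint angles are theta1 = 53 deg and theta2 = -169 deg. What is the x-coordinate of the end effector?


Convert angles to radians: theta1 = 0.925, theta2 = -2.9496
x = L1*cos(theta1) + L2*cos(theta1+theta2)
x = 6.5598 + -4.5591
x = 2.0007


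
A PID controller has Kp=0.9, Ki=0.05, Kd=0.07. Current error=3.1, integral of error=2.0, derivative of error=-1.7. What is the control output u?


u = Kp*e + Ki*int(e) + Kd*de/dt
= 0.9*3.1 + 0.05*2.0 + 0.07*(-1.7)
= 2.79 + 0.1 + -0.119
= 2.771


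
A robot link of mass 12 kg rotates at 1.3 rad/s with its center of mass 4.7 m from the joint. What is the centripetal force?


F = m * omega^2 * r
= 12 * 1.3^2 * 4.7
= 12 * 1.69 * 4.7
= 95.316 N


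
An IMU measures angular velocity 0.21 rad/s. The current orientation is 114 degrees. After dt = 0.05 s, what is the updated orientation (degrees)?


delta_theta = w * dt = 0.21 * 0.05 = 0.0105 rad
= 0.6016 deg
theta_new = 114 + 0.6016 = 114.6016 deg


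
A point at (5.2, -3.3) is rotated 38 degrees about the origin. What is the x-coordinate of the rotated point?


x' = x*cos(theta) - y*sin(theta)
cos(38 deg) = 0.788, sin(38 deg) = 0.6157
x' = 5.2 * 0.788 - -3.3 * 0.6157
= 4.0977 - -2.0317
= 6.1293


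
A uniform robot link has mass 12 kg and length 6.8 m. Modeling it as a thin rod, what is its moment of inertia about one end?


I = (1/3) * m * L^2
= (1/3) * 12 * 6.8^2
= 0.333333 * 12 * 46.24
= 184.96 kg*m^2


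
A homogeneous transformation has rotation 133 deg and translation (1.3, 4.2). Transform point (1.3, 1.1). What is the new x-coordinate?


x' = cos(theta)*px - sin(theta)*py + tx
= -0.682*1.3 - 0.7314*1.1 + 1.3
= -0.3911


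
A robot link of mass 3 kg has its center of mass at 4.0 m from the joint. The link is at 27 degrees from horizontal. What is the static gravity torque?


tau = m*g*L*cos(angle)
= 3 * 9.81 * 4.0 * cos(27 deg)
= 3 * 9.81 * 4.0 * 0.891
= 104.8893 Nm


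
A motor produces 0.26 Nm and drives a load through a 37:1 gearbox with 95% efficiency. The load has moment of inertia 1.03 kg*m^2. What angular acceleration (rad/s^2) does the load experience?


tau_out = tau_motor * N * eta
= 0.26 * 37 * 0.95 = 9.139 Nm
alpha = tau_out / I = 9.139 / 1.03
= 8.8728 rad/s^2


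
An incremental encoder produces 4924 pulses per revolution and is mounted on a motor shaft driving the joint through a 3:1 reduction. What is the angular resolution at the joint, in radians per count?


counts per rev = 4924
effective counts at joint = 4924 * 3 = 14772
resolution = 2*pi / 14772
= 4.2534e-04 rad/count


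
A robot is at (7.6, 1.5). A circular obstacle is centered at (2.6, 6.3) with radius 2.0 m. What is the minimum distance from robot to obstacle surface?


center_dist = sqrt((7.6-2.6)^2 + (1.5-6.3)^2)
= sqrt(25.0 + 23.04)
= 6.9311
min_dist = center_dist - radius = 6.9311 - 2.0 = 4.9311 m


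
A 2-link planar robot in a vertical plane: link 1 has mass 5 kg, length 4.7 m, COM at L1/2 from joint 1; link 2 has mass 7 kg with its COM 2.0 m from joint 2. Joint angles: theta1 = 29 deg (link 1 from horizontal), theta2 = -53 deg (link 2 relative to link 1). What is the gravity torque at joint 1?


Horizontal distance from joint 1 to link-1 COM:
  x_c1 = (L1/2)*cos(t1) = 2.35 * 0.8746 = 2.0554 m
Horizontal distance from joint 1 to link-2 COM:
  x_c2 = L1*cos(t1) + Lc2*cos(t1+t2)
       = 4.7*0.8746 + 2.0*0.9135 = 5.9378 m
tau1 = m1*g*x_c1 + m2*g*x_c2
     = 5*9.81*2.0554 + 7*9.81*5.9378
     = 100.8152 + 407.749
     = 508.5642 Nm


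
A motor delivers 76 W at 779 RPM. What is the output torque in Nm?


omega = 779 * 2*pi/60 = 81.5767 rad/s
tau = P / omega = 76 / 81.5767
= 0.9316 Nm


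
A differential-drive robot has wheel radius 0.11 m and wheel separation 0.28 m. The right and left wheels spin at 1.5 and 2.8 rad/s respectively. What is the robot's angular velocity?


vR = r*wR = 0.11*1.5 = 0.165 m/s
vL = r*wL = 0.11*2.8 = 0.308 m/s
v = (vR+vL)/2 = 0.2365 m/s
omega = (vR-vL)/L = -0.5107 rad/s
angular velocity = -0.5107 rad/s


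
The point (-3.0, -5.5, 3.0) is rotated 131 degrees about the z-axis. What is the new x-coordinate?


Rotation about z-axis: x' = x*cos(theta) - y*sin(theta)
= -3.0 * -0.6561 - -5.5 * 0.7547
= 6.1191


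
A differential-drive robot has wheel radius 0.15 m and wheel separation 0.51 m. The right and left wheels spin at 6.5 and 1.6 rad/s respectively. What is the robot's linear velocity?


vR = r*wR = 0.15*6.5 = 0.975 m/s
vL = r*wL = 0.15*1.6 = 0.24 m/s
v = (vR+vL)/2 = 0.6075 m/s
omega = (vR-vL)/L = 1.4412 rad/s
linear velocity = 0.6075 m/s


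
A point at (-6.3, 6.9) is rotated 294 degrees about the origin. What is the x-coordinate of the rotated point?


x' = x*cos(theta) - y*sin(theta)
cos(294 deg) = 0.4067, sin(294 deg) = -0.9135
x' = -6.3 * 0.4067 - 6.9 * -0.9135
= -2.5624 - -6.3035
= 3.741


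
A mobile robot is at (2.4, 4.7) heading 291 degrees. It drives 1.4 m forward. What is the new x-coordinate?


x_new = x0 + d*cos(theta)
= 2.4 + 1.4*cos(291)
= 2.4 + 0.5017
= 2.9017


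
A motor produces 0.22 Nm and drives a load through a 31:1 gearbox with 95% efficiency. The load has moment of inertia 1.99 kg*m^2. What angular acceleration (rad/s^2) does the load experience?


tau_out = tau_motor * N * eta
= 0.22 * 31 * 0.95 = 6.479 Nm
alpha = tau_out / I = 6.479 / 1.99
= 3.2558 rad/s^2


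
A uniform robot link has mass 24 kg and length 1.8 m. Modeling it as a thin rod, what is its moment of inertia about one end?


I = (1/3) * m * L^2
= (1/3) * 24 * 1.8^2
= 0.333333 * 24 * 3.24
= 25.92 kg*m^2


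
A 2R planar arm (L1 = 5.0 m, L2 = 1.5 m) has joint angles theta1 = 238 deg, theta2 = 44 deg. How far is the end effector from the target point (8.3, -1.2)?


End effector via forward kinematics:
x = L1*cos(t1) + L2*cos(t1+t2) = -2.3377
y = L1*sin(t1) + L2*sin(t1+t2) = -5.7075
Distance to target:
d = sqrt((8.3 - -2.3377)^2 + (-1.2 - -5.7075)^2)
= sqrt(113.1613 + 20.3172)
= 11.5533 m


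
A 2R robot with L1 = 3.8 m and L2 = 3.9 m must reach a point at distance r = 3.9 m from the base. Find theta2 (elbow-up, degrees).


cos(theta2) = (r^2 - L1^2 - L2^2) / (2*L1*L2)
cos(theta2) = (15.21 - 14.44 - 15.21) / 29.64
cos(theta2) = -0.487179
theta2 = 119.1554 degrees


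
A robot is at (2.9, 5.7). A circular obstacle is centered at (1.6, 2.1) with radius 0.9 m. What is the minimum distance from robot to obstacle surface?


center_dist = sqrt((2.9-1.6)^2 + (5.7-2.1)^2)
= sqrt(1.69 + 12.96)
= 3.8275
min_dist = center_dist - radius = 3.8275 - 0.9 = 2.9275 m


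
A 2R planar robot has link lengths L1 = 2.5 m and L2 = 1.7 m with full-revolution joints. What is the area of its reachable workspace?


r_max = L1 + L2 = 4.2 m
r_min = |L1 - L2| = 0.8 m
Area = pi*(r_max^2 - r_min^2)
= pi*(17.64 - 0.64)
= pi * 17.0
= 53.4071 m^2


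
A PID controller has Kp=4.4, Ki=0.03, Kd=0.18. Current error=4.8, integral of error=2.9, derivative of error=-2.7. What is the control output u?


u = Kp*e + Ki*int(e) + Kd*de/dt
= 4.4*4.8 + 0.03*2.9 + 0.18*(-2.7)
= 21.12 + 0.087 + -0.486
= 20.721


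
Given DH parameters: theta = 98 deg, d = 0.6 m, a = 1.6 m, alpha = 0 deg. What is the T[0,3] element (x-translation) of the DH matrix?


T[0,3] = a * cos(theta)
= 1.6 * cos(98 deg)
= 1.6 * -0.1392
= -0.2227


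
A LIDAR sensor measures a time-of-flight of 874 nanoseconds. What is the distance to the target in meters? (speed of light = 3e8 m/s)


tof = 874 ns = 8.74e-07 s
dist = c * tof / 2
= 3e8 * 8.74e-07 / 2
= 131.1 m


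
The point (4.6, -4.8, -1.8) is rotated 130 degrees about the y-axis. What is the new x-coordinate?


Rotation about y-axis: x' = x*cos(theta) + z*sin(theta)
= 4.6 * -0.6428 + -1.8 * 0.766
= -4.3357


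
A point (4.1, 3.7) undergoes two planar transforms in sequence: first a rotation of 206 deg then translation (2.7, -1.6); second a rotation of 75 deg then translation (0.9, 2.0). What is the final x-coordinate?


After transform 1:
x1 = cos(206)*4.1 - sin(206)*3.7 + 2.7 = 0.6369
y1 = sin(206)*4.1 + cos(206)*3.7 + -1.6 = -6.7229
After transform 2:
x2 = cos(75)*0.6369 - sin(75)*-6.7229 + 0.9
= 7.5586


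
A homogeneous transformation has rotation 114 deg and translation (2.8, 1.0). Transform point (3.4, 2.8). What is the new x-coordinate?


x' = cos(theta)*px - sin(theta)*py + tx
= -0.4067*3.4 - 0.9135*2.8 + 2.8
= -1.1408


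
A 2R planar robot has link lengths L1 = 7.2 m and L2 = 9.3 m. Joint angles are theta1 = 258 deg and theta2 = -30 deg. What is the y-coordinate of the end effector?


Convert angles to radians: theta1 = 4.5029, theta2 = -0.5236
y = L1*sin(theta1) + L2*sin(theta1+theta2)
y = -7.0427 + -6.9112
y = -13.9539


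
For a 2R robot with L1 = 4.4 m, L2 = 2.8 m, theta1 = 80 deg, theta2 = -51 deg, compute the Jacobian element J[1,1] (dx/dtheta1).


J[1,1] = -L1*sin(t1) - L2*sin(t1+t2)
= -4.4*sin(80) - 2.8*sin(29)
= -5.6906


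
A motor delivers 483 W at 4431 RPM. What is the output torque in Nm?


omega = 4431 * 2*pi/60 = 464.0132 rad/s
tau = P / omega = 483 / 464.0132
= 1.0409 Nm


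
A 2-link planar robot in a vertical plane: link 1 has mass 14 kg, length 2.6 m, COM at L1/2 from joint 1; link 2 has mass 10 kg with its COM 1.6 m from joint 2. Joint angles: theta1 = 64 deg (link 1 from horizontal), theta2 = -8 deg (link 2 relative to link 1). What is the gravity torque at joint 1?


Horizontal distance from joint 1 to link-1 COM:
  x_c1 = (L1/2)*cos(t1) = 1.3 * 0.4384 = 0.5699 m
Horizontal distance from joint 1 to link-2 COM:
  x_c2 = L1*cos(t1) + Lc2*cos(t1+t2)
       = 2.6*0.4384 + 1.6*0.5592 = 2.0345 m
tau1 = m1*g*x_c1 + m2*g*x_c2
     = 14*9.81*0.5699 + 10*9.81*2.0345
     = 78.2677 + 199.5819
     = 277.8495 Nm


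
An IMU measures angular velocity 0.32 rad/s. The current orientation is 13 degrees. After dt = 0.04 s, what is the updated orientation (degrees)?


delta_theta = w * dt = 0.32 * 0.04 = 0.0128 rad
= 0.7334 deg
theta_new = 13 + 0.7334 = 13.7334 deg


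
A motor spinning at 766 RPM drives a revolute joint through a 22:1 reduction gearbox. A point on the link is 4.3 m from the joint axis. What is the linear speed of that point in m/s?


omega_motor = 766 * 2*pi/60 = 80.2153 rad/s
omega_joint = omega_motor / 22 = 3.6462 rad/s
v = omega_joint * r = 3.6462 * 4.3
= 15.6785 m/s


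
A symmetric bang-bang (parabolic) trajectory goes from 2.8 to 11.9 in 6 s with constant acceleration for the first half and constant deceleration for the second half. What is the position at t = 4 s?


Symmetric rest-to-rest: each phase covers (pf-p0)/2 in time T/2. 0.5*a*(T/2)^2 = (pf-p0)/2 => a = 4*(pf-p0)/T^2
a = 4*(11.9-2.8)/6^2 = 1.0111
t = 4 is in the deceleration phase (t > T/2).
p = pf - 0.5*a*(T-t)^2 = 11.9 - 0.5*1.0111*2^2
= 9.8778


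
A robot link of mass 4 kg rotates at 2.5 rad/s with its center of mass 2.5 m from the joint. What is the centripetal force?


F = m * omega^2 * r
= 4 * 2.5^2 * 2.5
= 4 * 6.25 * 2.5
= 62.5 N


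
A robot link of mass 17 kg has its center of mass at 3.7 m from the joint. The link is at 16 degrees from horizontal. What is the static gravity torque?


tau = m*g*L*cos(angle)
= 17 * 9.81 * 3.7 * cos(16 deg)
= 17 * 9.81 * 3.7 * 0.9613
= 593.1456 Nm


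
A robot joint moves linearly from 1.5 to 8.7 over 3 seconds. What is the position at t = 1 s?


s = t/T = 1/3 = 0.3333
p(t) = p0 + (pf-p0)*s
= 1.5 + (8.7 - 1.5) * 0.3333
= 3.9


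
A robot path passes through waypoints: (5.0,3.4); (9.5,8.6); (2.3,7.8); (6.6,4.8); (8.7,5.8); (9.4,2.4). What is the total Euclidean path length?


Segment lengths:
  seg1 = sqrt((4.5)^2 + (5.2)^2) = 6.8768
  seg2 = sqrt((-7.2)^2 + (-0.8)^2) = 7.2443
  seg3 = sqrt((4.3)^2 + (-3.0)^2) = 5.2431
  seg4 = sqrt((2.1)^2 + (1.0)^2) = 2.3259
  seg5 = sqrt((0.7)^2 + (-3.4)^2) = 3.4713
Total = 25.1614


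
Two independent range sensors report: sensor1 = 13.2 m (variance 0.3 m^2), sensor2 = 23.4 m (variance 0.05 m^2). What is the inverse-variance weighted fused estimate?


w1 = (1/var1) / (1/var1 + 1/var2)
   = 3.3333 / (3.3333 + 20.0) = 0.1429
w2 = 1 - w1 = 0.8571
fused = w1*s1 + w2*s2 = 1.8857 + 20.0571
= 21.9429 m


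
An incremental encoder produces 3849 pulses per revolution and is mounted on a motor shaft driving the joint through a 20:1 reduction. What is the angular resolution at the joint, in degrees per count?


counts per rev = 3849
effective counts at joint = 3849 * 20 = 76980
resolution = 360 / 76980
= 0.0047 deg/count


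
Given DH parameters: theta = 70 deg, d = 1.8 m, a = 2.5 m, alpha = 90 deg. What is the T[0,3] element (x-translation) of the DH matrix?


T[0,3] = a * cos(theta)
= 2.5 * cos(70 deg)
= 2.5 * 0.342
= 0.8551


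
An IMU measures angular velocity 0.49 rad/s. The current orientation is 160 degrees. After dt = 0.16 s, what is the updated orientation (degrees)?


delta_theta = w * dt = 0.49 * 0.16 = 0.0784 rad
= 4.492 deg
theta_new = 160 + 4.492 = 164.492 deg


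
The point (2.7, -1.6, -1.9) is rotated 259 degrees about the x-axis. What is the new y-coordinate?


Rotation about x-axis: y' = y*cos(theta) - z*sin(theta)
= -1.6 * -0.1908 - -1.9 * -0.9816
= -1.5598


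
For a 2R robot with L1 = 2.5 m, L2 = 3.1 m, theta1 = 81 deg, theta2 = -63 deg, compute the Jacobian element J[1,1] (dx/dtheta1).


J[1,1] = -L1*sin(t1) - L2*sin(t1+t2)
= -2.5*sin(81) - 3.1*sin(18)
= -3.4272


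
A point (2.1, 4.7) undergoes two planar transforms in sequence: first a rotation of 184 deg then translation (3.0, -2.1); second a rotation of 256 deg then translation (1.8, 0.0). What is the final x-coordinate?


After transform 1:
x1 = cos(184)*2.1 - sin(184)*4.7 + 3.0 = 1.233
y1 = sin(184)*2.1 + cos(184)*4.7 + -2.1 = -6.935
After transform 2:
x2 = cos(256)*1.233 - sin(256)*-6.935 + 1.8
= -5.2273


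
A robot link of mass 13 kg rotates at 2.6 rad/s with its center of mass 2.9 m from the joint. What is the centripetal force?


F = m * omega^2 * r
= 13 * 2.6^2 * 2.9
= 13 * 6.76 * 2.9
= 254.852 N


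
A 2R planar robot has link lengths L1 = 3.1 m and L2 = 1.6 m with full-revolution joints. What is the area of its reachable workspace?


r_max = L1 + L2 = 4.7 m
r_min = |L1 - L2| = 1.5 m
Area = pi*(r_max^2 - r_min^2)
= pi*(22.09 - 2.25)
= pi * 19.84
= 62.3292 m^2


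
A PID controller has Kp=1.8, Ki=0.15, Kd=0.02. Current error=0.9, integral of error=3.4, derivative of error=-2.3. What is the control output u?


u = Kp*e + Ki*int(e) + Kd*de/dt
= 1.8*0.9 + 0.15*3.4 + 0.02*(-2.3)
= 1.62 + 0.51 + -0.046
= 2.084


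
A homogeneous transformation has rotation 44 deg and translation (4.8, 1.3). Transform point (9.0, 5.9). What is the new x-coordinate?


x' = cos(theta)*px - sin(theta)*py + tx
= 0.7193*9.0 - 0.6947*5.9 + 4.8
= 7.1756


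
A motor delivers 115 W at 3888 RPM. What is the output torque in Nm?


omega = 3888 * 2*pi/60 = 407.1504 rad/s
tau = P / omega = 115 / 407.1504
= 0.2825 Nm


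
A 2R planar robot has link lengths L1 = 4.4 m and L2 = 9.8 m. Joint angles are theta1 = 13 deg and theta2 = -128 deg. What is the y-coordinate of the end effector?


Convert angles to radians: theta1 = 0.2269, theta2 = -2.234
y = L1*sin(theta1) + L2*sin(theta1+theta2)
y = 0.9898 + -8.8818
y = -7.892


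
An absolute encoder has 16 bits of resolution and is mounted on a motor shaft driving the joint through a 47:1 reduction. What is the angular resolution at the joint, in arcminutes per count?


counts = 2^16 = 65536
effective counts at joint = 65536 * 47 = 3080192
resolution = 360*60 / 3080192
= 0.007 arcmin/count


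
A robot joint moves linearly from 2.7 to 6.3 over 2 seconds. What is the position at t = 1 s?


s = t/T = 1/2 = 0.5
p(t) = p0 + (pf-p0)*s
= 2.7 + (6.3 - 2.7) * 0.5
= 4.5


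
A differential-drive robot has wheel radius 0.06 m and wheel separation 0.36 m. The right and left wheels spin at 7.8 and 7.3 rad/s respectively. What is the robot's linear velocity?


vR = r*wR = 0.06*7.8 = 0.468 m/s
vL = r*wL = 0.06*7.3 = 0.438 m/s
v = (vR+vL)/2 = 0.453 m/s
omega = (vR-vL)/L = 0.0833 rad/s
linear velocity = 0.453 m/s


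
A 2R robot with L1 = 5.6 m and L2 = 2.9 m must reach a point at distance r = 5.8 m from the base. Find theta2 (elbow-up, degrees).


cos(theta2) = (r^2 - L1^2 - L2^2) / (2*L1*L2)
cos(theta2) = (33.64 - 31.36 - 8.41) / 32.48
cos(theta2) = -0.188732
theta2 = 100.8788 degrees


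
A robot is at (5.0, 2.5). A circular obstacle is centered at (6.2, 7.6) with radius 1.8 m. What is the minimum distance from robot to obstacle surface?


center_dist = sqrt((5.0-6.2)^2 + (2.5-7.6)^2)
= sqrt(1.44 + 26.01)
= 5.2393
min_dist = center_dist - radius = 5.2393 - 1.8 = 3.4393 m


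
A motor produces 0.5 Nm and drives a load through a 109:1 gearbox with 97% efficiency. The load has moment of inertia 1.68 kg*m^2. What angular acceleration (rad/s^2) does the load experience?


tau_out = tau_motor * N * eta
= 0.5 * 109 * 0.97 = 52.865 Nm
alpha = tau_out / I = 52.865 / 1.68
= 31.4673 rad/s^2


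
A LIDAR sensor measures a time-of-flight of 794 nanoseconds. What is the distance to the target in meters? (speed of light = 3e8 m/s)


tof = 794 ns = 7.94e-07 s
dist = c * tof / 2
= 3e8 * 7.94e-07 / 2
= 119.1 m


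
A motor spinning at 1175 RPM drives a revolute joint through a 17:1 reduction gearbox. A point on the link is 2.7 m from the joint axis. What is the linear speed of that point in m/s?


omega_motor = 1175 * 2*pi/60 = 123.0457 rad/s
omega_joint = omega_motor / 17 = 7.238 rad/s
v = omega_joint * r = 7.238 * 2.7
= 19.5426 m/s


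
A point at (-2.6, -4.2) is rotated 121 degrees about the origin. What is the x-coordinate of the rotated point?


x' = x*cos(theta) - y*sin(theta)
cos(121 deg) = -0.515, sin(121 deg) = 0.8572
x' = -2.6 * -0.515 - -4.2 * 0.8572
= 1.3391 - -3.6001
= 4.9392


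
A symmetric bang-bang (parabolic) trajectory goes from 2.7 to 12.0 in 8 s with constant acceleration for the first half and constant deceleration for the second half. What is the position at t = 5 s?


Symmetric rest-to-rest: each phase covers (pf-p0)/2 in time T/2. 0.5*a*(T/2)^2 = (pf-p0)/2 => a = 4*(pf-p0)/T^2
a = 4*(12.0-2.7)/8^2 = 0.5813
t = 5 is in the deceleration phase (t > T/2).
p = pf - 0.5*a*(T-t)^2 = 12.0 - 0.5*0.5813*3^2
= 9.3844


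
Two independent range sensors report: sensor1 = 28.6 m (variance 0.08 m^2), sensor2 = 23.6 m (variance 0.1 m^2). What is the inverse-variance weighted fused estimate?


w1 = (1/var1) / (1/var1 + 1/var2)
   = 12.5 / (12.5 + 10.0) = 0.5556
w2 = 1 - w1 = 0.4444
fused = w1*s1 + w2*s2 = 15.8889 + 10.4889
= 26.3778 m


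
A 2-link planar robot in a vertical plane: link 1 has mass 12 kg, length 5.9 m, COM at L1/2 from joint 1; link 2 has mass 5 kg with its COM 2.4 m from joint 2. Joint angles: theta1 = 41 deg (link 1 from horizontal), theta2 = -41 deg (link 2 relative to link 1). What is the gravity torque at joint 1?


Horizontal distance from joint 1 to link-1 COM:
  x_c1 = (L1/2)*cos(t1) = 2.95 * 0.7547 = 2.2264 m
Horizontal distance from joint 1 to link-2 COM:
  x_c2 = L1*cos(t1) + Lc2*cos(t1+t2)
       = 5.9*0.7547 + 2.4*1.0 = 6.8528 m
tau1 = m1*g*x_c1 + m2*g*x_c2
     = 12*9.81*2.2264 + 5*9.81*6.8528
     = 262.091 + 336.1292
     = 598.2202 Nm


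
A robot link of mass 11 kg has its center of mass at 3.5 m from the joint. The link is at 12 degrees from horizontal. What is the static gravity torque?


tau = m*g*L*cos(angle)
= 11 * 9.81 * 3.5 * cos(12 deg)
= 11 * 9.81 * 3.5 * 0.9781
= 369.4317 Nm


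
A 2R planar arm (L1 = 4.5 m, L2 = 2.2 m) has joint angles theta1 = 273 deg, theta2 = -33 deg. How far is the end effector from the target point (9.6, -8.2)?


End effector via forward kinematics:
x = L1*cos(t1) + L2*cos(t1+t2) = -0.8645
y = L1*sin(t1) + L2*sin(t1+t2) = -6.3991
Distance to target:
d = sqrt((9.6 - -0.8645)^2 + (-8.2 - -6.3991)^2)
= sqrt(109.5055 + 3.2433)
= 10.6183 m


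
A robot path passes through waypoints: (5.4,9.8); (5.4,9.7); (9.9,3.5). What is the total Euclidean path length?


Segment lengths:
  seg1 = sqrt((0.0)^2 + (-0.1)^2) = 0.1
  seg2 = sqrt((4.5)^2 + (-6.2)^2) = 7.6609
Total = 7.7609


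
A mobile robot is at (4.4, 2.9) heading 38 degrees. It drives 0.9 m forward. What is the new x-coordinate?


x_new = x0 + d*cos(theta)
= 4.4 + 0.9*cos(38)
= 4.4 + 0.7092
= 5.1092


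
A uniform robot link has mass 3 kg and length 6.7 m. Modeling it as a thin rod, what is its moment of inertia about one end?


I = (1/3) * m * L^2
= (1/3) * 3 * 6.7^2
= 0.333333 * 3 * 44.89
= 44.89 kg*m^2


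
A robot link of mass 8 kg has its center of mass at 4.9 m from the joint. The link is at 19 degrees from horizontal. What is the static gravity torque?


tau = m*g*L*cos(angle)
= 8 * 9.81 * 4.9 * cos(19 deg)
= 8 * 9.81 * 4.9 * 0.9455
= 363.6011 Nm


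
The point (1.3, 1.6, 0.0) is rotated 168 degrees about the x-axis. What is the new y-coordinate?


Rotation about x-axis: y' = y*cos(theta) - z*sin(theta)
= 1.6 * -0.9781 - 0.0 * 0.2079
= -1.565


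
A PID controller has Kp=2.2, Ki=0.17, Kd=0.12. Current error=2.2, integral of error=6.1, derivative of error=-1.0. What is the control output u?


u = Kp*e + Ki*int(e) + Kd*de/dt
= 2.2*2.2 + 0.17*6.1 + 0.12*(-1.0)
= 4.84 + 1.037 + -0.12
= 5.757


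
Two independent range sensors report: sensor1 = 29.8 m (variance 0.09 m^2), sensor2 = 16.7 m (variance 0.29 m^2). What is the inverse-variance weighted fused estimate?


w1 = (1/var1) / (1/var1 + 1/var2)
   = 11.1111 / (11.1111 + 3.4483) = 0.7632
w2 = 1 - w1 = 0.2368
fused = w1*s1 + w2*s2 = 22.7421 + 3.9553
= 26.6974 m


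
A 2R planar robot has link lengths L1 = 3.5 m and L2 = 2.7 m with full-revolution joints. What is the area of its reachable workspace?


r_max = L1 + L2 = 6.2 m
r_min = |L1 - L2| = 0.8 m
Area = pi*(r_max^2 - r_min^2)
= pi*(38.44 - 0.64)
= pi * 37.8
= 118.7522 m^2


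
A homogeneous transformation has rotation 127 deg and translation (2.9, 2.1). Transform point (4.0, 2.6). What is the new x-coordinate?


x' = cos(theta)*px - sin(theta)*py + tx
= -0.6018*4.0 - 0.7986*2.6 + 2.9
= -1.5837


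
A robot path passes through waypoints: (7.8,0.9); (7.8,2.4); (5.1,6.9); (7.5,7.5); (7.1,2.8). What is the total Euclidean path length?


Segment lengths:
  seg1 = sqrt((0.0)^2 + (1.5)^2) = 1.5
  seg2 = sqrt((-2.7)^2 + (4.5)^2) = 5.2479
  seg3 = sqrt((2.4)^2 + (0.6)^2) = 2.4739
  seg4 = sqrt((-0.4)^2 + (-4.7)^2) = 4.717
Total = 13.9387


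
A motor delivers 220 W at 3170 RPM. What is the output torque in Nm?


omega = 3170 * 2*pi/60 = 331.9616 rad/s
tau = P / omega = 220 / 331.9616
= 0.6627 Nm


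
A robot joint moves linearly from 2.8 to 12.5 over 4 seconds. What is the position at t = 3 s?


s = t/T = 3/4 = 0.75
p(t) = p0 + (pf-p0)*s
= 2.8 + (12.5 - 2.8) * 0.75
= 10.075


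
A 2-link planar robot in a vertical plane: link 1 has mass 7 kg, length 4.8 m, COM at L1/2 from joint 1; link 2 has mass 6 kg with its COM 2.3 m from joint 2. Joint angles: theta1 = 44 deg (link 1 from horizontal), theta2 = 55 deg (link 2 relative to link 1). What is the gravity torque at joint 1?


Horizontal distance from joint 1 to link-1 COM:
  x_c1 = (L1/2)*cos(t1) = 2.4 * 0.7193 = 1.7264 m
Horizontal distance from joint 1 to link-2 COM:
  x_c2 = L1*cos(t1) + Lc2*cos(t1+t2)
       = 4.8*0.7193 + 2.3*-0.1564 = 3.093 m
tau1 = m1*g*x_c1 + m2*g*x_c2
     = 7*9.81*1.7264 + 6*9.81*3.093
     = 118.553 + 182.0559
     = 300.6088 Nm


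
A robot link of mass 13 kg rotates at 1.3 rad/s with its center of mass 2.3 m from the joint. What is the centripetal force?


F = m * omega^2 * r
= 13 * 1.3^2 * 2.3
= 13 * 1.69 * 2.3
= 50.531 N


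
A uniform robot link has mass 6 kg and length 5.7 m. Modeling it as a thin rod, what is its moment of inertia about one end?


I = (1/3) * m * L^2
= (1/3) * 6 * 5.7^2
= 0.333333 * 6 * 32.49
= 64.98 kg*m^2


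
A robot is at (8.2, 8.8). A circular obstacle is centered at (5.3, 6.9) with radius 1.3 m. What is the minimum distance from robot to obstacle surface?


center_dist = sqrt((8.2-5.3)^2 + (8.8-6.9)^2)
= sqrt(8.41 + 3.61)
= 3.467
min_dist = center_dist - radius = 3.467 - 1.3 = 2.167 m


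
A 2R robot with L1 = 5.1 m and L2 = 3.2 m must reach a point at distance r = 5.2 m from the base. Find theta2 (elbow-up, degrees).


cos(theta2) = (r^2 - L1^2 - L2^2) / (2*L1*L2)
cos(theta2) = (27.04 - 26.01 - 10.24) / 32.64
cos(theta2) = -0.282169
theta2 = 106.3897 degrees


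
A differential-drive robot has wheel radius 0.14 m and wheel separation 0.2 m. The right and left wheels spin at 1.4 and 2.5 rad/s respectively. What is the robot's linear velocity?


vR = r*wR = 0.14*1.4 = 0.196 m/s
vL = r*wL = 0.14*2.5 = 0.35 m/s
v = (vR+vL)/2 = 0.273 m/s
omega = (vR-vL)/L = -0.77 rad/s
linear velocity = 0.273 m/s


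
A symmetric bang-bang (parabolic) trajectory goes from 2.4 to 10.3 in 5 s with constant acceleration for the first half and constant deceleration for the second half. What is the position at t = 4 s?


Symmetric rest-to-rest: each phase covers (pf-p0)/2 in time T/2. 0.5*a*(T/2)^2 = (pf-p0)/2 => a = 4*(pf-p0)/T^2
a = 4*(10.3-2.4)/5^2 = 1.264
t = 4 is in the deceleration phase (t > T/2).
p = pf - 0.5*a*(T-t)^2 = 10.3 - 0.5*1.264*1^2
= 9.668


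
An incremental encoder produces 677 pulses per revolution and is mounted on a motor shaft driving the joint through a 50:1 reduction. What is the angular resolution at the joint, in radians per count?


counts per rev = 677
effective counts at joint = 677 * 50 = 33850
resolution = 2*pi / 33850
= 1.8562e-04 rad/count


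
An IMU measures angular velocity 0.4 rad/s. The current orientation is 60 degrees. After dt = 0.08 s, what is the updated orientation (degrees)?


delta_theta = w * dt = 0.4 * 0.08 = 0.032 rad
= 1.8335 deg
theta_new = 60 + 1.8335 = 61.8335 deg


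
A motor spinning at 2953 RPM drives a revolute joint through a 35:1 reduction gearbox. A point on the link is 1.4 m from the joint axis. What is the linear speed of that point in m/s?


omega_motor = 2953 * 2*pi/60 = 309.2374 rad/s
omega_joint = omega_motor / 35 = 8.8354 rad/s
v = omega_joint * r = 8.8354 * 1.4
= 12.3695 m/s


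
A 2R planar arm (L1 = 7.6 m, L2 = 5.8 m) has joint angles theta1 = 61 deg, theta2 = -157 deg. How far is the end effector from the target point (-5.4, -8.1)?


End effector via forward kinematics:
x = L1*cos(t1) + L2*cos(t1+t2) = 3.0783
y = L1*sin(t1) + L2*sin(t1+t2) = 0.8789
Distance to target:
d = sqrt((-5.4 - 3.0783)^2 + (-8.1 - 0.8789)^2)
= sqrt(71.8814 + 80.6203)
= 12.3492 m


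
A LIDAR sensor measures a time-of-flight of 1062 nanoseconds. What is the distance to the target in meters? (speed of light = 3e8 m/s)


tof = 1062 ns = 1.062e-06 s
dist = c * tof / 2
= 3e8 * 1.062e-06 / 2
= 159.3 m


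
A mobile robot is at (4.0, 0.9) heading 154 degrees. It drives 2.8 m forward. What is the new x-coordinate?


x_new = x0 + d*cos(theta)
= 4.0 + 2.8*cos(154)
= 4.0 + -2.5166
= 1.4834


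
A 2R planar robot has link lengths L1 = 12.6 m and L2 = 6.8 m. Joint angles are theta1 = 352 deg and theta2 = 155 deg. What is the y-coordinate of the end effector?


Convert angles to radians: theta1 = 6.1436, theta2 = 2.7053
y = L1*sin(theta1) + L2*sin(theta1+theta2)
y = -1.7536 + 3.7035
y = 1.95


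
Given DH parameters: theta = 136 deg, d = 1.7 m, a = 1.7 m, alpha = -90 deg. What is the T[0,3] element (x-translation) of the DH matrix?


T[0,3] = a * cos(theta)
= 1.7 * cos(136 deg)
= 1.7 * -0.7193
= -1.2229


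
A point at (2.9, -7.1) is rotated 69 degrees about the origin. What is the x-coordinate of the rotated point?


x' = x*cos(theta) - y*sin(theta)
cos(69 deg) = 0.3584, sin(69 deg) = 0.9336
x' = 2.9 * 0.3584 - -7.1 * 0.9336
= 1.0393 - -6.6284
= 7.6677


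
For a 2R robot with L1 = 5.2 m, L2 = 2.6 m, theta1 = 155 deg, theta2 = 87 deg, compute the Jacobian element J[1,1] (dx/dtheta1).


J[1,1] = -L1*sin(t1) - L2*sin(t1+t2)
= -5.2*sin(155) - 2.6*sin(242)
= 0.098
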